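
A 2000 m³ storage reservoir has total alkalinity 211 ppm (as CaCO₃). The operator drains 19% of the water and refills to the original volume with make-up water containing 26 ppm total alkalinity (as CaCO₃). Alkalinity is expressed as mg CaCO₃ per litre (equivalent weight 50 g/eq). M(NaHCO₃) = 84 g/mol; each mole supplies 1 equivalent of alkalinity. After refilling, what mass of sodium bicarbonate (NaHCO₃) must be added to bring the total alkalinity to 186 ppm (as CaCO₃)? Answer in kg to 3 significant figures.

Volume: 2000 m³ = 2,000,000 L.
After draining 19% and refilling: 211 × 0.81 + 26 × 0.19 = 175.85 ppm.
Deficit to target: 186 − 175.85 = 10.15 mg/L.
As CaCO₃: 10.15 mg/L × 2,000,000 L = 20,300 g; ÷ 50 g/eq ÷ 1 = 406 mol NaHCO₃.
Mass: 406 × 84 = 34,100 g.

34.1 kg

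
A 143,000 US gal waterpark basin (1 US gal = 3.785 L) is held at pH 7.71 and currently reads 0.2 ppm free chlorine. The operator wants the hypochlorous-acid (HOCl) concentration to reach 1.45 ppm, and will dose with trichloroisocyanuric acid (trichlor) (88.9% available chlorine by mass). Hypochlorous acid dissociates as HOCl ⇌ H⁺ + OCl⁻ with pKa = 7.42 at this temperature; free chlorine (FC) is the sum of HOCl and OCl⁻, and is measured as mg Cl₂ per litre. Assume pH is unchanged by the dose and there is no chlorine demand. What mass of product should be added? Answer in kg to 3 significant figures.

2.48 kg

Volume: 143,000 US gal × 3.785 L/gal = 541,255 L.
[OCl⁻]/[HOCl] = 10^(pH − pKa) = 10^(7.71 − 7.42) = 1.95; fraction as HOCl = 1/(1 + 1.95) = 0.339.
Free chlorine required for 1.45 ppm HOCl: 1.45 / 0.339 = 4.277 ppm.
FC to add: 4.277 − 0.2 = 4.077 mg/L as Cl₂.
Cl₂ equivalent: 4.077 mg/L × 541,255 L = 2207 g.
Product at 88.9% available Cl: 2207 / 0.889 = 2482 g.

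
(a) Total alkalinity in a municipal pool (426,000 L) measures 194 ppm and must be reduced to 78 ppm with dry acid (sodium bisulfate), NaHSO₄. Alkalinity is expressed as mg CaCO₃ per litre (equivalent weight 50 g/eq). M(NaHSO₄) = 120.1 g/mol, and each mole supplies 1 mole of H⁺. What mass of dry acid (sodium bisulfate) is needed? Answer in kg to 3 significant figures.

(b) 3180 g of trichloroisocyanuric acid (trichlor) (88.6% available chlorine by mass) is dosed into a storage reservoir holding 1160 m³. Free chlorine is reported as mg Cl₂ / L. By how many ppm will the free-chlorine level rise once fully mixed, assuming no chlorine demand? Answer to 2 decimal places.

(a) 119 kg; (b) 2.43 ppm

(a) Alkalinity to neutralize: (194 − 78) = 116 mg/L as CaCO₃ × 426,000 L = 49,420 g as CaCO₃.
(a) Equivalents of H⁺ required: 49,420 ÷ 50 g/eq = 988.3 eq = 988.3 mol NaHSO₄.
(a) Mass of NaHSO₄: 988.3 × 120.1 = 118,700 g.

(b) Volume: 1160 m³ = 1,160,000 L.
(b) Available chlorine delivered: 3180 g × 0.886 = 2817 g as Cl₂.
(b) Concentration rise: 2817 g / 1,160,000 L = 2.429 mg/L = 2.43 ppm.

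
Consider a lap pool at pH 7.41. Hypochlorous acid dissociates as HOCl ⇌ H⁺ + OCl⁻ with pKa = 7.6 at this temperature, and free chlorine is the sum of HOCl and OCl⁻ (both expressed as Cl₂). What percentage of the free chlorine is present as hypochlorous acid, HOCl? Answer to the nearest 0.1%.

60.8%

[OCl⁻]/[HOCl] = 10^(pH − pKa) = 10^(7.41 − 7.6) = 10^-0.19 = 0.6457.
Fraction as HOCl = 1 / (1 + 0.6457) = 0.6077.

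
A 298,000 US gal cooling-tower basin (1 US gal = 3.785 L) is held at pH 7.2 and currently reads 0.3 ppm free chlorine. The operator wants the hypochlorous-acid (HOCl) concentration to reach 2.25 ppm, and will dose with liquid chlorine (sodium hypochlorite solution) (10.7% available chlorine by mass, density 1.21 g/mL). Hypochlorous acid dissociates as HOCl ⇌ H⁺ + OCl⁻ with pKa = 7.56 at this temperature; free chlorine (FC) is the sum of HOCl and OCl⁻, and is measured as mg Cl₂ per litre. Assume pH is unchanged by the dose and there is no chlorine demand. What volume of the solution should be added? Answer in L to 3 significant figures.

25.5 L

Volume: 298,000 US gal × 3.785 L/gal = 1,127,930 L.
[OCl⁻]/[HOCl] = 10^(pH − pKa) = 10^(7.2 − 7.56) = 0.4365; fraction as HOCl = 1/(1 + 0.4365) = 0.6961.
Free chlorine required for 2.25 ppm HOCl: 2.25 / 0.6961 = 3.232 ppm.
FC to add: 3.232 − 0.3 = 2.932 mg/L as Cl₂.
Cl₂ equivalent: 2.932 mg/L × 1,127,930 L = 3307 g.
Product at 10.7% available Cl: 3307 / 0.107 = 30,910 g.
Volume: 30,910 g ÷ 1.21 g/mL = 25,540 mL.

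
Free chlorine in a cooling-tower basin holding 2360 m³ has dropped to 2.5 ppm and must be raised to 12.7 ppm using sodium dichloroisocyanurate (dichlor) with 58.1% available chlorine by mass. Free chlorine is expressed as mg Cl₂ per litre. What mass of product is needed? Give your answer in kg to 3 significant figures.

41.4 kg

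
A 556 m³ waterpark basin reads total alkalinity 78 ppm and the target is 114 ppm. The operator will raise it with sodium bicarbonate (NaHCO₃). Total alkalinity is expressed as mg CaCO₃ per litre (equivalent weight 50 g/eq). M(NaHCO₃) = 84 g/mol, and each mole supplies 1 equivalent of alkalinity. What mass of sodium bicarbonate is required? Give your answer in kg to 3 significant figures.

Volume: 556 m³ = 556,000 L.
Alkalinity to add: (114 − 78) = 36 mg/L as CaCO₃ × 556,000 L = 20,020 g as CaCO₃.
Equivalents: 20,020 g ÷ 50 g/eq = 400.3 eq.
NaHCO₃ supplies 1 eq per mole → 400.3 mol.
Mass: 400.3 mol × 84 g/mol = 33,630 g.

33.6 kg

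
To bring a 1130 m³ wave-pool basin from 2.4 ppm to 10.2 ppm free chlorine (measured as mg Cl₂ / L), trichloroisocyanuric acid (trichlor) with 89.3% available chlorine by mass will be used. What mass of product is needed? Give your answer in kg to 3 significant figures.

Volume: 1130 m³ = 1,130,000 L.
Chlorine deficit: 10.2 − 2.4 = 7.8 ppm = 7.8 mg/L as Cl₂.
Cl₂ equivalent needed: 7.8 mg/L × 1,130,000 L = 8,814,000 mg = 8814 g.
Product at 89.3% available chlorine: 8814 / 0.893 = 9870 g.

9.87 kg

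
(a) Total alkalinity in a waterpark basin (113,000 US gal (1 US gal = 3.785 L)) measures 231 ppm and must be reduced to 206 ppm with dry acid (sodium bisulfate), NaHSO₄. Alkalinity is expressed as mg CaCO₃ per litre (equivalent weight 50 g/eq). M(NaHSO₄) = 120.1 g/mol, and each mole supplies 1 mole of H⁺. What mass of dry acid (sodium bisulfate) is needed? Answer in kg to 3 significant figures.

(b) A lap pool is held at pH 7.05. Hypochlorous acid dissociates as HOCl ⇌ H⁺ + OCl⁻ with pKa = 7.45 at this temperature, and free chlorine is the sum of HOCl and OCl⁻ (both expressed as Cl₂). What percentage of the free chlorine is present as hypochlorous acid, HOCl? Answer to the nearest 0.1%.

(a) 25.7 kg; (b) 71.5%

(a) Volume: 113,000 US gal × 3.785 L/gal = 427,705 L.
(a) Alkalinity to neutralize: (231 − 206) = 25 mg/L as CaCO₃ × 427,705 L = 10,690 g as CaCO₃.
(a) Equivalents of H⁺ required: 10,690 ÷ 50 g/eq = 213.9 eq = 213.9 mol NaHSO₄.
(a) Mass of NaHSO₄: 213.9 × 120.1 = 25,680 g.

(b) [OCl⁻]/[HOCl] = 10^(pH − pKa) = 10^(7.05 − 7.45) = 10^-0.40 = 0.3981.
(b) Fraction as HOCl = 1 / (1 + 0.3981) = 0.7153.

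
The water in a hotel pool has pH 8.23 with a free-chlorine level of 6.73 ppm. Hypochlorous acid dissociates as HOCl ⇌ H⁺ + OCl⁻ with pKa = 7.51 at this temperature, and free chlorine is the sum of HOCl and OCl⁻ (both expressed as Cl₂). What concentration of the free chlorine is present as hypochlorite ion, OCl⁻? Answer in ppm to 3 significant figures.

5.65 ppm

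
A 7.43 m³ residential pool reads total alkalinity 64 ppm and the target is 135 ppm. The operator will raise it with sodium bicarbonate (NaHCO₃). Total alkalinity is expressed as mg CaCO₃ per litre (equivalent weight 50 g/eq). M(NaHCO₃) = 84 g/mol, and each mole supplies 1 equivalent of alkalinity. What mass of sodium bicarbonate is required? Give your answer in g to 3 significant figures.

Volume: 7.43 m³ = 7,430 L.
Alkalinity to add: (135 − 64) = 71 mg/L as CaCO₃ × 7,430 L = 527.5 g as CaCO₃.
Equivalents: 527.5 g ÷ 50 g/eq = 10.55 eq.
NaHCO₃ supplies 1 eq per mole → 10.55 mol.
Mass: 10.55 mol × 84 g/mol = 886.3 g.

886 g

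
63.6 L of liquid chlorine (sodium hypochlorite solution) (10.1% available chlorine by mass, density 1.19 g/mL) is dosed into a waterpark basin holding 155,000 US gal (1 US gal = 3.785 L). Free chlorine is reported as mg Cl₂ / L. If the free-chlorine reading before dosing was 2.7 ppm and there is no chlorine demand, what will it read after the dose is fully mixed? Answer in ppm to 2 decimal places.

15.73 ppm

Volume: 155,000 US gal × 3.785 L/gal = 586,675 L.
Mass of solution: 63.6 L × 1000 mL/L × 1.19 g/mL = 75,680 g.
Available chlorine delivered: 75,680 g × 0.101 = 7644 g as Cl₂.
Concentration rise: 7644 g / 586,675 L = 13.03 mg/L = 13.03 ppm.
Final FC: 2.7 + 13.03 = 15.73 ppm.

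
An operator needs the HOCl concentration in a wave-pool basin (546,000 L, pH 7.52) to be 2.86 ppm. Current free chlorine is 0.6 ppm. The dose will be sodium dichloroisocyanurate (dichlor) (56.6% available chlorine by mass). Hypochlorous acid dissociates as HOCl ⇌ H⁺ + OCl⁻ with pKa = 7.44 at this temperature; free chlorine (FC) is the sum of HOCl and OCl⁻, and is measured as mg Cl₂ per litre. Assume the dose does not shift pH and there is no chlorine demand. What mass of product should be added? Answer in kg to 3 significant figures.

[OCl⁻]/[HOCl] = 10^(pH − pKa) = 10^(7.52 − 7.44) = 1.202; fraction as HOCl = 1/(1 + 1.202) = 0.4541.
Free chlorine required for 2.86 ppm HOCl: 2.86 / 0.4541 = 6.298 ppm.
FC to add: 6.298 − 0.6 = 5.698 mg/L as Cl₂.
Cl₂ equivalent: 5.698 mg/L × 546,000 L = 3111 g.
Product at 56.6% available Cl: 3111 / 0.566 = 5497 g.

5.50 kg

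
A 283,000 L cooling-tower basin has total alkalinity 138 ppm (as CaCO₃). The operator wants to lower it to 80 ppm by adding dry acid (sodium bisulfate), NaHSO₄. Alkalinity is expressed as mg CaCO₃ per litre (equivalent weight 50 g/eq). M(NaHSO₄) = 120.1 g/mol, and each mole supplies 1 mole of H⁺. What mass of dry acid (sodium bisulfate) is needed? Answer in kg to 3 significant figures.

Alkalinity to neutralize: (138 − 80) = 58 mg/L as CaCO₃ × 283,000 L = 16,410 g as CaCO₃.
Equivalents of H⁺ required: 16,410 ÷ 50 g/eq = 328.3 eq = 328.3 mol NaHSO₄.
Mass of NaHSO₄: 328.3 × 120.1 = 39,430 g.

39.4 kg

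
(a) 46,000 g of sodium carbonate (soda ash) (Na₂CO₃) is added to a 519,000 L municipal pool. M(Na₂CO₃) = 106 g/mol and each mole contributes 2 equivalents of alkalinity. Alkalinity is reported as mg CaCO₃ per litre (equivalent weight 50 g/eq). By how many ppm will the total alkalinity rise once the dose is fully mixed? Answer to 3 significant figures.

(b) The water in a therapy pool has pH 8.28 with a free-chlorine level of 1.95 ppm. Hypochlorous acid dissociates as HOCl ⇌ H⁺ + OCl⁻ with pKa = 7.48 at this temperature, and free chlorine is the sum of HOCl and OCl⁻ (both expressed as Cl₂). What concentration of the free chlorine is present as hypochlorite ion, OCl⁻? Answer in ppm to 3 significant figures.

(a) 83.6 ppm; (b) 1.68 ppm

(a) Moles of Na₂CO₃: 46,000 g ÷ 106 g/mol = 434 mol → 867.9 eq of alkalinity.
(a) As CaCO₃: 867.9 eq × 50 g/eq = 43,400 g.
(a) Rise: 43,400 g / 519,000 L × 1000 = 83.62 mg/L.

(b) [OCl⁻]/[HOCl] = 10^(pH − pKa) = 10^(8.28 − 7.48) = 10^0.80 = 6.31.
(b) Fraction as HOCl = 1 / (1 + 6.31) = 0.1368.
(b) OCl⁻ = (1 − 0.1368) × 1.95 ppm = 1.683 ppm.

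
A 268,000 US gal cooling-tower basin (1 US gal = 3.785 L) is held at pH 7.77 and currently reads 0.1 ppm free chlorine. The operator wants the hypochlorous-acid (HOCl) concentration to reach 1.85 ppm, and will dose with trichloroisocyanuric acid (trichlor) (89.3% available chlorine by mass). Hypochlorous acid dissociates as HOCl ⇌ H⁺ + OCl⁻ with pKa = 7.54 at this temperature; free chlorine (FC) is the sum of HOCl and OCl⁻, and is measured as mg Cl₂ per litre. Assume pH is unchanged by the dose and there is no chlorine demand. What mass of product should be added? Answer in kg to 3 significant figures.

5.56 kg

Volume: 268,000 US gal × 3.785 L/gal = 1,014,380 L.
[OCl⁻]/[HOCl] = 10^(pH − pKa) = 10^(7.77 − 7.54) = 1.698; fraction as HOCl = 1/(1 + 1.698) = 0.3706.
Free chlorine required for 1.85 ppm HOCl: 1.85 / 0.3706 = 4.992 ppm.
FC to add: 4.992 − 0.1 = 4.892 mg/L as Cl₂.
Cl₂ equivalent: 4.892 mg/L × 1,014,380 L = 4962 g.
Product at 89.3% available Cl: 4962 / 0.893 = 5557 g.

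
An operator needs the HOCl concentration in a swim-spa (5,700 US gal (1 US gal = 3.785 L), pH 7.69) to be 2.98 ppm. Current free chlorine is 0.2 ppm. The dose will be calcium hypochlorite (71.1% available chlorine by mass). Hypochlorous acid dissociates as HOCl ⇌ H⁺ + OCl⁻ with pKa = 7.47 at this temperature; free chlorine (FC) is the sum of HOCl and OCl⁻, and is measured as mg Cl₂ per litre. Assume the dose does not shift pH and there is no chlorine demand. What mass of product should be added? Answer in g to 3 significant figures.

Volume: 5,700 US gal × 3.785 L/gal = 21,574 L.
[OCl⁻]/[HOCl] = 10^(pH − pKa) = 10^(7.69 − 7.47) = 1.66; fraction as HOCl = 1/(1 + 1.66) = 0.376.
Free chlorine required for 2.98 ppm HOCl: 2.98 / 0.376 = 7.926 ppm.
FC to add: 7.926 − 0.2 = 7.726 mg/L as Cl₂.
Cl₂ equivalent: 7.726 mg/L × 21,574 L = 166.7 g.
Product at 71.1% available Cl: 166.7 / 0.711 = 234.4 g.

234 g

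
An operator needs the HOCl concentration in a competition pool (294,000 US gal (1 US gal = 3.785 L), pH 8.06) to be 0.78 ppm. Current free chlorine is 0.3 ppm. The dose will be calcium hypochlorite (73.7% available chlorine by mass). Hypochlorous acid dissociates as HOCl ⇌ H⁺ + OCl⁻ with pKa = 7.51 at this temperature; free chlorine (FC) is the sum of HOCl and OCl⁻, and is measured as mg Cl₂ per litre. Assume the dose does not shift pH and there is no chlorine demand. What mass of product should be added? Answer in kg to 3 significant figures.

4.90 kg

Volume: 294,000 US gal × 3.785 L/gal = 1,112,790 L.
[OCl⁻]/[HOCl] = 10^(pH − pKa) = 10^(8.06 − 7.51) = 3.548; fraction as HOCl = 1/(1 + 3.548) = 0.2199.
Free chlorine required for 0.78 ppm HOCl: 0.78 / 0.2199 = 3.548 ppm.
FC to add: 3.548 − 0.3 = 3.248 mg/L as Cl₂.
Cl₂ equivalent: 3.248 mg/L × 1,112,790 L = 3614 g.
Product at 73.7% available Cl: 3614 / 0.737 = 4903 g.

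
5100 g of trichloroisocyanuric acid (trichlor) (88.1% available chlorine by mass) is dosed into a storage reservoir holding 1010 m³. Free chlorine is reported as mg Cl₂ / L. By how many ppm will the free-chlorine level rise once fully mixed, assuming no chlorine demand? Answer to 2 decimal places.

Volume: 1010 m³ = 1,010,000 L.
Available chlorine delivered: 5100 g × 0.881 = 4493 g as Cl₂.
Concentration rise: 4493 g / 1,010,000 L = 4.449 mg/L = 4.45 ppm.

4.45 ppm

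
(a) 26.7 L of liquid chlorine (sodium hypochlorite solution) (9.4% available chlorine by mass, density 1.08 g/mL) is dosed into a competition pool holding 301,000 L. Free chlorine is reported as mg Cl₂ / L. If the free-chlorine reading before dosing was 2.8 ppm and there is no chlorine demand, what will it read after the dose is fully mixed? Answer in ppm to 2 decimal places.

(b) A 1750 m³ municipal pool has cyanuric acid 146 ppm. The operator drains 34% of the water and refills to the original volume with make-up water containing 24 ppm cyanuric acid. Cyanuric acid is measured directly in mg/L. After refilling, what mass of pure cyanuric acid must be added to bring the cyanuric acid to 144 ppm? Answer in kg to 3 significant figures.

(a) Mass of solution: 26.7 L × 1000 mL/L × 1.08 g/mL = 28,840 g.
(a) Available chlorine delivered: 28,840 g × 0.094 = 2711 g as Cl₂.
(a) Concentration rise: 2711 g / 301,000 L = 9.005 mg/L = 9.01 ppm.
(a) Final FC: 2.8 + 9.01 = 11.81 ppm.

(b) Volume: 1750 m³ = 1,750,000 L.
(b) After draining 34% and refilling: 146 × 0.66 + 24 × 0.34 = 104.52 ppm.
(b) Deficit to target: 144 − 104.52 = 39.48 mg/L.
(b) Mass: 39.48 mg/L × 1,750,000 L = 69,090 g cyanuric acid.

(a) 11.81 ppm; (b) 69.1 kg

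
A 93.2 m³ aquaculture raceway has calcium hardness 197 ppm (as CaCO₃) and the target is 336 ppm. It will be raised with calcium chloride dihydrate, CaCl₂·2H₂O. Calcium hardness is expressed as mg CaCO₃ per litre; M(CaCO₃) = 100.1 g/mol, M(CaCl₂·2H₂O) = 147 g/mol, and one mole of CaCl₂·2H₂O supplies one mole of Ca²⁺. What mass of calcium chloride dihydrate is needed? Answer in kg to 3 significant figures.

Volume: 93.2 m³ = 93,200 L.
Hardness to add: (336 − 197) = 139 mg/L as CaCO₃ × 93,200 L = 12,950 g as CaCO₃.
Moles of Ca²⁺ (1 mol Ca²⁺ ≡ 1 mol CaCO₃): 12,950 / 100.1 g/mol = 129.4 mol.
Mass of CaCl₂·2H₂O: 129.4 × 147 = 19,020 g.

19.0 kg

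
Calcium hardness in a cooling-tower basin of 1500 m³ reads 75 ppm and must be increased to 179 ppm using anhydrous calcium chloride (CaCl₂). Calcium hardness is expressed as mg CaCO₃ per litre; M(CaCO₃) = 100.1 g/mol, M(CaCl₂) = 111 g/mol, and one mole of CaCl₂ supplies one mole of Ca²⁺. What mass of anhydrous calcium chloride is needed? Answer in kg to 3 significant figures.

Volume: 1500 m³ = 1,500,000 L.
Hardness to add: (179 − 75) = 104 mg/L as CaCO₃ × 1,500,000 L = 156,000 g as CaCO₃.
Moles of Ca²⁺ (1 mol Ca²⁺ ≡ 1 mol CaCO₃): 156,000 / 100.1 g/mol = 1558 mol.
Mass of CaCl₂: 1558 × 111 = 173,000 g.

173 kg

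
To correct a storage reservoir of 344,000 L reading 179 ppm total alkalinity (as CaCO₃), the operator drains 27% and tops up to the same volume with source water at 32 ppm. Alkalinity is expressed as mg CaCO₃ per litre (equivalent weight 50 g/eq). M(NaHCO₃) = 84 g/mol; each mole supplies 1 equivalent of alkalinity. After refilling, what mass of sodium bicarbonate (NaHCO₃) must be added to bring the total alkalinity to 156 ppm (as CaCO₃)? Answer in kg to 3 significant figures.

After draining 27% and refilling: 179 × 0.73 + 32 × 0.27 = 139.31 ppm.
Deficit to target: 156 − 139.31 = 16.69 mg/L.
As CaCO₃: 16.69 mg/L × 344,000 L = 5741 g; ÷ 50 g/eq ÷ 1 = 114.8 mol NaHCO₃.
Mass: 114.8 × 84 = 9645 g.

9.65 kg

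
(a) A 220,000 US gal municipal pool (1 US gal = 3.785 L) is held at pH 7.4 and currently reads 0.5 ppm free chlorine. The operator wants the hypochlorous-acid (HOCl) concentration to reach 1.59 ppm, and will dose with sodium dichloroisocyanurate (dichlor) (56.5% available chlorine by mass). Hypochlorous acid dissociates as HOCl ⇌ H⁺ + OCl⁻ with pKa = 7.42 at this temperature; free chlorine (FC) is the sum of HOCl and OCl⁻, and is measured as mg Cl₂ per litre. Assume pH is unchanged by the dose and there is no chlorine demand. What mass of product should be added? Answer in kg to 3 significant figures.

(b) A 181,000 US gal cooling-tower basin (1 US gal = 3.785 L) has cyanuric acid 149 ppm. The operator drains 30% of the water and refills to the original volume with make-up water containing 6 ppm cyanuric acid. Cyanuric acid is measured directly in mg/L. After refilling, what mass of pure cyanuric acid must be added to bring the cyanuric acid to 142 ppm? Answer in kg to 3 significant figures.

(a) 3.84 kg; (b) 24.6 kg

(a) Volume: 220,000 US gal × 3.785 L/gal = 832,700 L.
(a) [OCl⁻]/[HOCl] = 10^(pH − pKa) = 10^(7.4 − 7.42) = 0.955; fraction as HOCl = 1/(1 + 0.955) = 0.5115.
(a) Free chlorine required for 1.59 ppm HOCl: 1.59 / 0.5115 = 3.108 ppm.
(a) FC to add: 3.108 − 0.5 = 2.608 mg/L as Cl₂.
(a) Cl₂ equivalent: 2.608 mg/L × 832,700 L = 2172 g.
(a) Product at 56.5% available Cl: 2172 / 0.565 = 3844 g.

(b) Volume: 181,000 US gal × 3.785 L/gal = 685,085 L.
(b) After draining 30% and refilling: 149 × 0.70 + 6 × 0.30 = 106.1 ppm.
(b) Deficit to target: 142 − 106.1 = 35.9 mg/L.
(b) Mass: 35.9 mg/L × 685,085 L = 24,590 g cyanuric acid.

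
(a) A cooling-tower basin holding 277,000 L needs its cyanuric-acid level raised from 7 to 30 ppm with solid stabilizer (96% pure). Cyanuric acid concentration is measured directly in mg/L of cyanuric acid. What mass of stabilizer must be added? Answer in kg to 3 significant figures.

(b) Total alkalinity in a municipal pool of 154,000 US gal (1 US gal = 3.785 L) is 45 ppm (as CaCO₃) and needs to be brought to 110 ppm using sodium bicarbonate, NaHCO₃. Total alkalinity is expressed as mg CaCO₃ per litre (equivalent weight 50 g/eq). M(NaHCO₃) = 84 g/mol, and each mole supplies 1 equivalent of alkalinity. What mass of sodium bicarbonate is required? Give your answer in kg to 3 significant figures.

(a) CYA to add: (30 − 7) = 23 mg/L × 277,000 L = 6371 g cyanuric acid.
(a) At 96% purity: 6371 / 0.96 = 6636 g product.

(b) Volume: 154,000 US gal × 3.785 L/gal = 582,890 L.
(b) Alkalinity to add: (110 − 45) = 65 mg/L as CaCO₃ × 582,890 L = 37,890 g as CaCO₃.
(b) Equivalents: 37,890 g ÷ 50 g/eq = 757.8 eq.
(b) NaHCO₃ supplies 1 eq per mole → 757.8 mol.
(b) Mass: 757.8 mol × 84 g/mol = 63,650 g.

(a) 6.64 kg; (b) 63.7 kg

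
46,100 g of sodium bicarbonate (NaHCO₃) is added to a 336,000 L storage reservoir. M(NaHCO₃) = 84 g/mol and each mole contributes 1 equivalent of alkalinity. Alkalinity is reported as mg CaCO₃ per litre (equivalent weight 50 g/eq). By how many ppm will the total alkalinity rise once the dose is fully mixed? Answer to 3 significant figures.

Moles of NaHCO₃: 46,100 g ÷ 84 g/mol = 548.8 mol → 548.8 eq of alkalinity.
As CaCO₃: 548.8 eq × 50 g/eq = 27,440 g.
Rise: 27,440 g / 336,000 L × 1000 = 81.67 mg/L.

81.7 ppm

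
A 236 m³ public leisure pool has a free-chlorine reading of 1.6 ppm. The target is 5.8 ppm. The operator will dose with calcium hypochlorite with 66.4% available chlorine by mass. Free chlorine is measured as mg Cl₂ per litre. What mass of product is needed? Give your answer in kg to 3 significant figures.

Volume: 236 m³ = 236,000 L.
Chlorine deficit: 5.8 − 1.6 = 4.2 ppm = 4.2 mg/L as Cl₂.
Cl₂ equivalent needed: 4.2 mg/L × 236,000 L = 991,200 mg = 991.2 g.
Product at 66.4% available chlorine: 991.2 / 0.664 = 1493 g.

1.49 kg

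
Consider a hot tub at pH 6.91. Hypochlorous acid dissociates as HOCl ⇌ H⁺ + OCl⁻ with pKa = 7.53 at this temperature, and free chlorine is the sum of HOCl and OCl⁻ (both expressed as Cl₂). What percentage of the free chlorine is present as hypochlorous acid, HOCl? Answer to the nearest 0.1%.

[OCl⁻]/[HOCl] = 10^(pH − pKa) = 10^(6.91 − 7.53) = 10^-0.62 = 0.2399.
Fraction as HOCl = 1 / (1 + 0.2399) = 0.8065.

80.7%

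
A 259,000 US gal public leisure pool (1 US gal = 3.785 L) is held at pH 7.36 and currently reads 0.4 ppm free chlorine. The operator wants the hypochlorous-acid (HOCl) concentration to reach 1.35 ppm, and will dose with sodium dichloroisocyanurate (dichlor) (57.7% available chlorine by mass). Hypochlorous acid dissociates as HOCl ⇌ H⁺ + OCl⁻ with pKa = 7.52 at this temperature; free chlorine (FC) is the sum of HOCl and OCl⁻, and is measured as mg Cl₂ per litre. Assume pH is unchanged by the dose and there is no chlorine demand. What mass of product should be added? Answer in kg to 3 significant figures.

3.20 kg

Volume: 259,000 US gal × 3.785 L/gal = 980,315 L.
[OCl⁻]/[HOCl] = 10^(pH − pKa) = 10^(7.36 − 7.52) = 0.6918; fraction as HOCl = 1/(1 + 0.6918) = 0.5911.
Free chlorine required for 1.35 ppm HOCl: 1.35 / 0.5911 = 2.284 ppm.
FC to add: 2.284 − 0.4 = 1.884 mg/L as Cl₂.
Cl₂ equivalent: 1.884 mg/L × 980,315 L = 1847 g.
Product at 57.7% available Cl: 1847 / 0.577 = 3201 g.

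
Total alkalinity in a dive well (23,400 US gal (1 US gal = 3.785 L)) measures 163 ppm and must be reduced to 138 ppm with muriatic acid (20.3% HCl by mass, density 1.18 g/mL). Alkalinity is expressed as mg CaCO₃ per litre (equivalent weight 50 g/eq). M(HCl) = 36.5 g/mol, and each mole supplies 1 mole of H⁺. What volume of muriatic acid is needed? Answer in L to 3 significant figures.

Volume: 23,400 US gal × 3.785 L/gal = 88,569 L.
Alkalinity to neutralize: (163 − 138) = 25 mg/L as CaCO₃ × 88,569 L = 2214 g as CaCO₃.
Equivalents of H⁺ required: 2214 ÷ 50 g/eq = 44.28 eq = 44.28 mol HCl.
Mass of HCl: 44.28 × 36.5 = 1616 g.
Mass of 20.3% solution: 1616 / 0.203 = 7962 g.
Volume: 7962 g ÷ 1.18 g/mL = 6748 mL.

6.75 L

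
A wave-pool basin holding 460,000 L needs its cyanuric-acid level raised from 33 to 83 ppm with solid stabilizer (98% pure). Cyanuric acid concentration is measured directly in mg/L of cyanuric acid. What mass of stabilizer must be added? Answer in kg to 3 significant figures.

23.5 kg

CYA to add: (83 − 33) = 50 mg/L × 460,000 L = 23,000 g cyanuric acid.
At 98% purity: 23,000 / 0.98 = 23,470 g product.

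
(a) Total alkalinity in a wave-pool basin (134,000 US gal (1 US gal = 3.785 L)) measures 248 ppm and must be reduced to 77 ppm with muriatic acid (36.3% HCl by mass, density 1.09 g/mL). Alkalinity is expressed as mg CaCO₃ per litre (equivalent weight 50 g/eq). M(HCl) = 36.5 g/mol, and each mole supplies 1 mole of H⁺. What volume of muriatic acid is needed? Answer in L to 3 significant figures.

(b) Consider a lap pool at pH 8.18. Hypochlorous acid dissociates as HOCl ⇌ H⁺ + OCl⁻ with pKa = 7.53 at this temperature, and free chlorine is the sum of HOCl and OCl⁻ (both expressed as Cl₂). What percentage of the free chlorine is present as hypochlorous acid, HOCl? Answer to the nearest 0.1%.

(a) 160 L; (b) 18.3%

(a) Volume: 134,000 US gal × 3.785 L/gal = 507,190 L.
(a) Alkalinity to neutralize: (248 − 77) = 171 mg/L as CaCO₃ × 507,190 L = 86,730 g as CaCO₃.
(a) Equivalents of H⁺ required: 86,730 ÷ 50 g/eq = 1735 eq = 1735 mol HCl.
(a) Mass of HCl: 1735 × 36.5 = 63,310 g.
(a) Mass of 36.3% solution: 63,310 / 0.363 = 174,400 g.
(a) Volume: 174,400 g ÷ 1.09 g/mL = 160,000 mL.

(b) [OCl⁻]/[HOCl] = 10^(pH − pKa) = 10^(8.18 − 7.53) = 10^0.65 = 4.467.
(b) Fraction as HOCl = 1 / (1 + 4.467) = 0.1829.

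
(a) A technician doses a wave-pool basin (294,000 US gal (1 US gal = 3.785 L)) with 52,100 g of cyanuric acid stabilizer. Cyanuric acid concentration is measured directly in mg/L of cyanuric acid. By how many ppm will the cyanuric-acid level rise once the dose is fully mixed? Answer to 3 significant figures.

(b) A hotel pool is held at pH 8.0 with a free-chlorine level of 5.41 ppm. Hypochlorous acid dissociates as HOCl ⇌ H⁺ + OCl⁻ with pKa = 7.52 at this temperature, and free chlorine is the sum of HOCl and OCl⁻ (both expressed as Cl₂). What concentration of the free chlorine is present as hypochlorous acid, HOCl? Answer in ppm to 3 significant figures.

(a) 46.8 ppm; (b) 1.35 ppm

(a) Volume: 294,000 US gal × 3.785 L/gal = 1,112,790 L.
(a) Rise: 52,100 g / 1,112,790 L × 1000 = 46.82 mg/L.

(b) [OCl⁻]/[HOCl] = 10^(pH − pKa) = 10^(8.0 − 7.52) = 10^0.48 = 3.02.
(b) Fraction as HOCl = 1 / (1 + 3.02) = 0.2488.
(b) HOCl = 0.2488 × 5.41 ppm = 1.346 ppm.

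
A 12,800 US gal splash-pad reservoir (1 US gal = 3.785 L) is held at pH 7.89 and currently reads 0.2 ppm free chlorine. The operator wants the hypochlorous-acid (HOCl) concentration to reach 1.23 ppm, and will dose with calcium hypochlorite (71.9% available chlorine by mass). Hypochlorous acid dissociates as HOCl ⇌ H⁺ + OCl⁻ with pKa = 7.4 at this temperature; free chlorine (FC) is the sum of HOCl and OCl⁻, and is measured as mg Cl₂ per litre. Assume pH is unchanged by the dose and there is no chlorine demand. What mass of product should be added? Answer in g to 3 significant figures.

326 g

Volume: 12,800 US gal × 3.785 L/gal = 48,448 L.
[OCl⁻]/[HOCl] = 10^(pH − pKa) = 10^(7.89 − 7.4) = 3.09; fraction as HOCl = 1/(1 + 3.09) = 0.2445.
Free chlorine required for 1.23 ppm HOCl: 1.23 / 0.2445 = 5.031 ppm.
FC to add: 5.031 − 0.2 = 4.831 mg/L as Cl₂.
Cl₂ equivalent: 4.831 mg/L × 48,448 L = 234.1 g.
Product at 71.9% available Cl: 234.1 / 0.719 = 325.5 g.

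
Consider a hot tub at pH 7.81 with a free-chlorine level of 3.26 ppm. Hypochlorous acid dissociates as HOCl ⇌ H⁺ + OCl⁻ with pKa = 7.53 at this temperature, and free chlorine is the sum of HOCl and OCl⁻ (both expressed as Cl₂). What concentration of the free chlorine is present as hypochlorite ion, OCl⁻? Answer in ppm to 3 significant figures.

[OCl⁻]/[HOCl] = 10^(pH − pKa) = 10^(7.81 − 7.53) = 10^0.28 = 1.905.
Fraction as HOCl = 1 / (1 + 1.905) = 0.3442.
OCl⁻ = (1 − 0.3442) × 3.26 ppm = 2.138 ppm.

2.14 ppm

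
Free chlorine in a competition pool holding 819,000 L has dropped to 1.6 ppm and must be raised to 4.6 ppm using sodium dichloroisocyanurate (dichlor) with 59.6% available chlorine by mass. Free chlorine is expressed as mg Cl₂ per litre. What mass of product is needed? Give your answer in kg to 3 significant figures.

4.12 kg

Chlorine deficit: 4.6 − 1.6 = 3 ppm = 3 mg/L as Cl₂.
Cl₂ equivalent needed: 3 mg/L × 819,000 L = 2,457,000 mg = 2457 g.
Product at 59.6% available chlorine: 2457 / 0.596 = 4122 g.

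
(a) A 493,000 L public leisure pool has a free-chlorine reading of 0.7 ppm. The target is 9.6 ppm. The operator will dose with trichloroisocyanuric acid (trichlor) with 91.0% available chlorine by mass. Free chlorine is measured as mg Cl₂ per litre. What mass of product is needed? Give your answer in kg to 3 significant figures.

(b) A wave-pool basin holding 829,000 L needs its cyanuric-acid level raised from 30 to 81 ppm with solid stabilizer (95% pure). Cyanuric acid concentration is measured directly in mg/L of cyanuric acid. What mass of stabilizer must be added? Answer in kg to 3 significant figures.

(a) 4.82 kg; (b) 44.5 kg

(a) Chlorine deficit: 9.6 − 0.7 = 8.9 ppm = 8.9 mg/L as Cl₂.
(a) Cl₂ equivalent needed: 8.9 mg/L × 493,000 L = 4,388,000 mg = 4388 g.
(a) Product at 91.0% available chlorine: 4388 / 0.91 = 4822 g.

(b) CYA to add: (81 − 30) = 51 mg/L × 829,000 L = 42,280 g cyanuric acid.
(b) At 95% purity: 42,280 / 0.95 = 44,500 g product.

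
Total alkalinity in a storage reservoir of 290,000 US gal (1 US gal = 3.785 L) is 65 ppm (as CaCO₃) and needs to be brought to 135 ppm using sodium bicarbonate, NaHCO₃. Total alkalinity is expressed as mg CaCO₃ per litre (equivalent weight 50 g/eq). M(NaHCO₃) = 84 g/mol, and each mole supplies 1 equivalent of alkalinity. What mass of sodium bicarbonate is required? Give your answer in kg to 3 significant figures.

Volume: 290,000 US gal × 3.785 L/gal = 1,097,650 L.
Alkalinity to add: (135 − 65) = 70 mg/L as CaCO₃ × 1,097,650 L = 76,840 g as CaCO₃.
Equivalents: 76,840 g ÷ 50 g/eq = 1537 eq.
NaHCO₃ supplies 1 eq per mole → 1537 mol.
Mass: 1537 mol × 84 g/mol = 129,100 g.

129 kg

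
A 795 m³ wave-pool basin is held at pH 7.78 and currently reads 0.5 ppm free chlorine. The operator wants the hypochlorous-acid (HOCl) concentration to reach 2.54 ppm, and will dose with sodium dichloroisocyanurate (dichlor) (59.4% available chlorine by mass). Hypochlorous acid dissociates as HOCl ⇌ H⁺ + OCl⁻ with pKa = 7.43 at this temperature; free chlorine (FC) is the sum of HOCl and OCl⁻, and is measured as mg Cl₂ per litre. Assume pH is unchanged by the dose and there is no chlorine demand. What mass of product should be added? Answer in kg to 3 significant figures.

Volume: 795 m³ = 795,000 L.
[OCl⁻]/[HOCl] = 10^(pH − pKa) = 10^(7.78 − 7.43) = 2.239; fraction as HOCl = 1/(1 + 2.239) = 0.3088.
Free chlorine required for 2.54 ppm HOCl: 2.54 / 0.3088 = 8.226 ppm.
FC to add: 8.226 − 0.5 = 7.726 mg/L as Cl₂.
Cl₂ equivalent: 7.726 mg/L × 795,000 L = 6142 g.
Product at 59.4% available Cl: 6142 / 0.594 = 10,340 g.

10.3 kg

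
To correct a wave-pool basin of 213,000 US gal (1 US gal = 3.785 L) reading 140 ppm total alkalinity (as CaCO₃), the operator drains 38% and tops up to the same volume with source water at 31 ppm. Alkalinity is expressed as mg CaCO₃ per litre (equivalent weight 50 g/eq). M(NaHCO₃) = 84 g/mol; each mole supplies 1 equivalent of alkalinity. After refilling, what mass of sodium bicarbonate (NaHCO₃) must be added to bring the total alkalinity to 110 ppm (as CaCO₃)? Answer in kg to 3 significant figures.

Volume: 213,000 US gal × 3.785 L/gal = 806,205 L.
After draining 38% and refilling: 140 × 0.62 + 31 × 0.38 = 98.58 ppm.
Deficit to target: 110 − 98.58 = 11.42 mg/L.
As CaCO₃: 11.42 mg/L × 806,205 L = 9207 g; ÷ 50 g/eq ÷ 1 = 184.1 mol NaHCO₃.
Mass: 184.1 × 84 = 15,470 g.

15.5 kg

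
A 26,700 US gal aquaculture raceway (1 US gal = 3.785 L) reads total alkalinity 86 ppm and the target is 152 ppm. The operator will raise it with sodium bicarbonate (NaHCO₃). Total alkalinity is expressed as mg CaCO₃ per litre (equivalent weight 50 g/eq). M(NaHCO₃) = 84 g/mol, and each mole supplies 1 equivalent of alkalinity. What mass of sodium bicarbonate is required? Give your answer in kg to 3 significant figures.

11.2 kg

Volume: 26,700 US gal × 3.785 L/gal = 101,060 L.
Alkalinity to add: (152 − 86) = 66 mg/L as CaCO₃ × 101,060 L = 6670 g as CaCO₃.
Equivalents: 6670 g ÷ 50 g/eq = 133.4 eq.
NaHCO₃ supplies 1 eq per mole → 133.4 mol.
Mass: 133.4 mol × 84 g/mol = 11,210 g.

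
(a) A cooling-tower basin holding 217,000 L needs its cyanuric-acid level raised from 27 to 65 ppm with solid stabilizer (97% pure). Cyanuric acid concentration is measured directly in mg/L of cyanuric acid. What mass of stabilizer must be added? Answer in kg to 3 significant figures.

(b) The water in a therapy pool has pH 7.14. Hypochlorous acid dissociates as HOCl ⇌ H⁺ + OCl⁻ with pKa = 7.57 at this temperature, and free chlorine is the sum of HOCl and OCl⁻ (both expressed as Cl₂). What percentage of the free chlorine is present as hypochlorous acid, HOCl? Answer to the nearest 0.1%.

(a) 8.50 kg; (b) 72.9%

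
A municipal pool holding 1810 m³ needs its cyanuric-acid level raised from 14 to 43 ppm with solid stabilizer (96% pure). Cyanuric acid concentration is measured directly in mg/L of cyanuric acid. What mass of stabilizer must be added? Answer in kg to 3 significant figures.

54.7 kg

Volume: 1810 m³ = 1,810,000 L.
CYA to add: (43 − 14) = 29 mg/L × 1,810,000 L = 52,490 g cyanuric acid.
At 96% purity: 52,490 / 0.96 = 54,680 g product.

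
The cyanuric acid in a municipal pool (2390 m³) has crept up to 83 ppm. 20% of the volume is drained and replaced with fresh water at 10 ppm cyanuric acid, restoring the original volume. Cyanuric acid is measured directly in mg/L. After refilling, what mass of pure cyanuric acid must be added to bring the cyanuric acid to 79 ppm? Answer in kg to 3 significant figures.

25.3 kg

Volume: 2390 m³ = 2,390,000 L.
After draining 20% and refilling: 83 × 0.80 + 10 × 0.20 = 68.4 ppm.
Deficit to target: 79 − 68.4 = 10.6 mg/L.
Mass: 10.6 mg/L × 2,390,000 L = 25,330 g cyanuric acid.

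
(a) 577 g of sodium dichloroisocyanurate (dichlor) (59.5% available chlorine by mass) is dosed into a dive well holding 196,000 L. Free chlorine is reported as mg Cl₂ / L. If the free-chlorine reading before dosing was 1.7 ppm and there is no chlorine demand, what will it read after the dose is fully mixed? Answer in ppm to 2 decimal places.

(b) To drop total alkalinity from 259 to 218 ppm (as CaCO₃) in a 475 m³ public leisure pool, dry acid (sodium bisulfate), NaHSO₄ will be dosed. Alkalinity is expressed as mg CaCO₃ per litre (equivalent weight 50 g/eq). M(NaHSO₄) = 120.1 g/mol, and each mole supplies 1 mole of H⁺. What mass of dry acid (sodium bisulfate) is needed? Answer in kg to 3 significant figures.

(a) Available chlorine delivered: 577 g × 0.595 = 343.3 g as Cl₂.
(a) Concentration rise: 343.3 g / 196,000 L = 1.752 mg/L = 1.75 ppm.
(a) Final FC: 1.7 + 1.75 = 3.45 ppm.

(b) Volume: 475 m³ = 475,000 L.
(b) Alkalinity to neutralize: (259 − 218) = 41 mg/L as CaCO₃ × 475,000 L = 19,480 g as CaCO₃.
(b) Equivalents of H⁺ required: 19,480 ÷ 50 g/eq = 389.5 eq = 389.5 mol NaHSO₄.
(b) Mass of NaHSO₄: 389.5 × 120.1 = 46,780 g.

(a) 3.45 ppm; (b) 46.8 kg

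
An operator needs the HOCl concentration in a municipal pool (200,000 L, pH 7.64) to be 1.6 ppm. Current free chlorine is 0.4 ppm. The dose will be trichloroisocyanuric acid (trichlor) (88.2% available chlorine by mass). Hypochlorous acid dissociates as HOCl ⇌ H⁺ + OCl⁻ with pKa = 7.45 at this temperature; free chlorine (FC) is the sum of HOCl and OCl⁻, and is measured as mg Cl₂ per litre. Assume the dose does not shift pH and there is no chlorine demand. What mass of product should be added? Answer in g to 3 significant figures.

[OCl⁻]/[HOCl] = 10^(pH − pKa) = 10^(7.64 − 7.45) = 1.549; fraction as HOCl = 1/(1 + 1.549) = 0.3923.
Free chlorine required for 1.6 ppm HOCl: 1.6 / 0.3923 = 4.078 ppm.
FC to add: 4.078 − 0.4 = 3.678 mg/L as Cl₂.
Cl₂ equivalent: 3.678 mg/L × 200,000 L = 735.6 g.
Product at 88.2% available Cl: 735.6 / 0.882 = 834 g.

834 g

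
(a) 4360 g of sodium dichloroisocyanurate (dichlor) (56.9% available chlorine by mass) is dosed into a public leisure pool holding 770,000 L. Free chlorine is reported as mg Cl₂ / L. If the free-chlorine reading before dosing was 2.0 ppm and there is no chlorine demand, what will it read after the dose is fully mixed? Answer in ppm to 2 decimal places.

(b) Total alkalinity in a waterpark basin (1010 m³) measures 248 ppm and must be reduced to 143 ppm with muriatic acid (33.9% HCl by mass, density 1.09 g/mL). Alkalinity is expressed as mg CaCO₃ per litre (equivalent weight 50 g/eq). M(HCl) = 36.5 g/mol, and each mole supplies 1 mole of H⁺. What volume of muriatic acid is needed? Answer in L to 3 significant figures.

(a) Available chlorine delivered: 4360 g × 0.569 = 2481 g as Cl₂.
(a) Concentration rise: 2481 g / 770,000 L = 3.222 mg/L = 3.22 ppm.
(a) Final FC: 2.0 + 3.22 = 5.22 ppm.

(b) Volume: 1010 m³ = 1,010,000 L.
(b) Alkalinity to neutralize: (248 − 143) = 105 mg/L as CaCO₃ × 1,010,000 L = 106,000 g as CaCO₃.
(b) Equivalents of H⁺ required: 106,000 ÷ 50 g/eq = 2121 eq = 2121 mol HCl.
(b) Mass of HCl: 2121 × 36.5 = 77,420 g.
(b) Mass of 33.9% solution: 77,420 / 0.339 = 228,400 g.
(b) Volume: 228,400 g ÷ 1.09 g/mL = 209,500 mL.

(a) 5.22 ppm; (b) 210 L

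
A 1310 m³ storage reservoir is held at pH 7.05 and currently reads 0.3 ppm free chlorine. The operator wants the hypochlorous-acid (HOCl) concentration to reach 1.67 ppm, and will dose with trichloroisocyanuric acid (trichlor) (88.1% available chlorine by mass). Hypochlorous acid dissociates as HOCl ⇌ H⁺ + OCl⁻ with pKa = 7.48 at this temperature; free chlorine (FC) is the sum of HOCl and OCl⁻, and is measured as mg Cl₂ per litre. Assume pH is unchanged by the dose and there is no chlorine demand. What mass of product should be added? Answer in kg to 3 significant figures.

2.96 kg

Volume: 1310 m³ = 1,310,000 L.
[OCl⁻]/[HOCl] = 10^(pH − pKa) = 10^(7.05 − 7.48) = 0.3715; fraction as HOCl = 1/(1 + 0.3715) = 0.7291.
Free chlorine required for 1.67 ppm HOCl: 1.67 / 0.7291 = 2.29 ppm.
FC to add: 2.29 − 0.3 = 1.99 mg/L as Cl₂.
Cl₂ equivalent: 1.99 mg/L × 1,310,000 L = 2608 g.
Product at 88.1% available Cl: 2608 / 0.881 = 2960 g.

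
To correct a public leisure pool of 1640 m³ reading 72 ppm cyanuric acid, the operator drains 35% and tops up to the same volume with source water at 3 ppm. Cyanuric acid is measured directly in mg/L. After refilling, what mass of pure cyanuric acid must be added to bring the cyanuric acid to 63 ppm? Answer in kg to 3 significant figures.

24.8 kg

Volume: 1640 m³ = 1,640,000 L.
After draining 35% and refilling: 72 × 0.65 + 3 × 0.35 = 47.85 ppm.
Deficit to target: 63 − 47.85 = 15.15 mg/L.
Mass: 15.15 mg/L × 1,640,000 L = 24,850 g cyanuric acid.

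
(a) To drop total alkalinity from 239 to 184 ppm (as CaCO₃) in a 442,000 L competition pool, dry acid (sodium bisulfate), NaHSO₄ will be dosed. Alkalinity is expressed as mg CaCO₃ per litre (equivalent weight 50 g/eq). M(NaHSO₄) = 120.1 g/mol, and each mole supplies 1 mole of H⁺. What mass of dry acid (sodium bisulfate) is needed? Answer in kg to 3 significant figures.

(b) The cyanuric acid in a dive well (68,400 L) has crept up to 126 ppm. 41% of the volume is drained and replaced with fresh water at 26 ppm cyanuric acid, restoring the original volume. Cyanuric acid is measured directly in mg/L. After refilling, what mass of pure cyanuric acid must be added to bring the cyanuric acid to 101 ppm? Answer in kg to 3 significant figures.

(a) 58.4 kg; (b) 1.09 kg

(a) Alkalinity to neutralize: (239 − 184) = 55 mg/L as CaCO₃ × 442,000 L = 24,310 g as CaCO₃.
(a) Equivalents of H⁺ required: 24,310 ÷ 50 g/eq = 486.2 eq = 486.2 mol NaHSO₄.
(a) Mass of NaHSO₄: 486.2 × 120.1 = 58,390 g.

(b) After draining 41% and refilling: 126 × 0.59 + 26 × 0.41 = 85 ppm.
(b) Deficit to target: 101 − 85 = 16 mg/L.
(b) Mass: 16 mg/L × 68,400 L = 1094 g cyanuric acid.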